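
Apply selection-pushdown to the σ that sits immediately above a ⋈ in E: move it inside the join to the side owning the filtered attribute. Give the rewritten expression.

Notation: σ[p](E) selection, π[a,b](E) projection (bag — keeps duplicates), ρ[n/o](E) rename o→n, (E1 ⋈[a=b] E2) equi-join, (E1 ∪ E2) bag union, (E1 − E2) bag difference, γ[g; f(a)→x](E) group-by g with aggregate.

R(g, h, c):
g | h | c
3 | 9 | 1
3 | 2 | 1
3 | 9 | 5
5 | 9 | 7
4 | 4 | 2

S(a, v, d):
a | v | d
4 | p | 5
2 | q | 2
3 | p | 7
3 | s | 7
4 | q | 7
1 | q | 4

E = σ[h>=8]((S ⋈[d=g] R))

σ filters on h, owned by the right side.
E' = (S ⋈[d=g] σ[h>=8](R))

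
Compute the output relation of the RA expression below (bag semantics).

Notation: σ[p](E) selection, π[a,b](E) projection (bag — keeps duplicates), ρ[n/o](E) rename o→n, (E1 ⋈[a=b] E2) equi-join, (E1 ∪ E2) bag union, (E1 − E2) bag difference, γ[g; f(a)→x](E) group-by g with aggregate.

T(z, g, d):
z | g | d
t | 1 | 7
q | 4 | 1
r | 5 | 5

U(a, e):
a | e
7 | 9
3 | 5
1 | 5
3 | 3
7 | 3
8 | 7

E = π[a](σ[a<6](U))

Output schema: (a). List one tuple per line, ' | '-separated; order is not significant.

Subexpression sizes:
  U → 6
  σ[a<6](U) → 3
  π[a](σ[a<6](U)) → 3

== RESULT ==
a
1
3
3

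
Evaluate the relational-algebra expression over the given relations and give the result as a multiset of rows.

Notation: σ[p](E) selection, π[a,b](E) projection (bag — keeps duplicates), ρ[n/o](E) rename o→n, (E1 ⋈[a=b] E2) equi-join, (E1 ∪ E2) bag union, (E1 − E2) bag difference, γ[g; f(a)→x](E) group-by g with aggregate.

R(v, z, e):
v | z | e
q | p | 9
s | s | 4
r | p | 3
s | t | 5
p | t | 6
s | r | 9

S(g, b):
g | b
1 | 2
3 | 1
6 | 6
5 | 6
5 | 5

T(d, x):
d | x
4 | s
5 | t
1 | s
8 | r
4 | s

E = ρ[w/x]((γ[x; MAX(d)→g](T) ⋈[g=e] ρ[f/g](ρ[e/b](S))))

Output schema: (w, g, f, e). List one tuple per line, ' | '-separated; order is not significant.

Per-node cardinality:
  T → 5
  γ[x; MAX(d)→g](T) → 3
  S → 5
  ρ[e/b](S) → 5
  ρ[f/g](ρ[e/b](S)) → 5
  (γ[x; MAX(d)→g](T) ⋈[g=e] ρ[f/g](ρ[e/b](S))) → 1
  ρ[w/x]((γ[x; MAX(d)→g](T) ⋈[g=e] ρ[f/g](ρ[e/b](S)))) → 1

== RESULT ==
w | g | f | e
t | 5 | 5 | 5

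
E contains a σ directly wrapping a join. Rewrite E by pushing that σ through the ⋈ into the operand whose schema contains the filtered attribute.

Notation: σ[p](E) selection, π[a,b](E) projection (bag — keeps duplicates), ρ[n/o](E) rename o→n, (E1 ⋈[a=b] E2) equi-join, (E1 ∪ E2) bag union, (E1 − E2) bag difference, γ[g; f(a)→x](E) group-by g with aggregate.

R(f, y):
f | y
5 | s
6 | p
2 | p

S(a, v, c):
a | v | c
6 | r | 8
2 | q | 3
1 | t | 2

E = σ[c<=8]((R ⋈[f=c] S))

σ filters on c, owned by the right side.
E' = (R ⋈[f=c] σ[c<=8](S))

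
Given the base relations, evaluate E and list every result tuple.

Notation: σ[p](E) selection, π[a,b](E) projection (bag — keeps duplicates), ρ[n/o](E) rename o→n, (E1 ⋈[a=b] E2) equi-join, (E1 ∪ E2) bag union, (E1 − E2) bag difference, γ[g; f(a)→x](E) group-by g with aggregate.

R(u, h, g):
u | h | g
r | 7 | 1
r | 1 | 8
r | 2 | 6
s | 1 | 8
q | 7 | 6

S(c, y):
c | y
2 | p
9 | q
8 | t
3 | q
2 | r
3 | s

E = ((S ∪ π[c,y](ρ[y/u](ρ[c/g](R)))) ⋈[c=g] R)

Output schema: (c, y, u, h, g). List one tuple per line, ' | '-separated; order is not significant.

Stepwise |·|:
  S → 6
  R → 5
  ρ[c/g](R) → 5
  ρ[y/u](ρ[c/g](R)) → 5
  π[c,y](ρ[y/u](ρ[c/g](R))) → 5
  (S ∪ π[c,y](ρ[y/u](ρ[c/g](R)))) → 11
  R → 5
  ((S ∪ π[c,y](ρ[y/u](ρ[c/g](R)))) ⋈[c=g] R) → 11

== RESULT ==
c | y | u | h | g
1 | r | r | 7 | 1
6 | q | q | 7 | 6
6 | q | r | 2 | 6
6 | r | q | 7 | 6
6 | r | r | 2 | 6
8 | r | r | 1 | 8
8 | r | s | 1 | 8
8 | s | r | 1 | 8
8 | s | s | 1 | 8
8 | t | r | 1 | 8
8 | t | s | 1 | 8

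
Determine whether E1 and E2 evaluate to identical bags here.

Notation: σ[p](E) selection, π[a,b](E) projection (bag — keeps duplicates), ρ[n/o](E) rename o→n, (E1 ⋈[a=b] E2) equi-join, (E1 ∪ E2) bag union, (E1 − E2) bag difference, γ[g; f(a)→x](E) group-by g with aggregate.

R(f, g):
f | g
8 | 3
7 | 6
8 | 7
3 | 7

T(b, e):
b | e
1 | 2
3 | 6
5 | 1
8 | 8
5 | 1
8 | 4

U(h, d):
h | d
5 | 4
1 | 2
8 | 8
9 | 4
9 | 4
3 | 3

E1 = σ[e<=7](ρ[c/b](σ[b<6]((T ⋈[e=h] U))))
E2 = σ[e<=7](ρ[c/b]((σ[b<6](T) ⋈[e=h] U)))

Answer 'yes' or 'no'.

E1 row counts bottom-up:
  T → 6
  U → 6
  (T ⋈[e=h] U) → 3
  σ[b<6]((T ⋈[e=h] U)) → 2
  ρ[c/b](σ[b<6]((T ⋈[e=h] U))) → 2
  σ[e<=7](ρ[c/b](σ[b<6]((T ⋈[e=h] U)))) → 2
E2 row counts bottom-up:
  T → 6
  σ[b<6](T) → 4
  U → 6
  (σ[b<6](T) ⋈[e=h] U) → 2
  ρ[c/b]((σ[b<6](T) ⋈[e=h] U)) → 2
  σ[e<=7](ρ[c/b]((σ[b<6](T) ⋈[e=h] U))) → 2

E1 and E2 produce the same multiset:
c | e | h | d
5 | 1 | 1 | 2
5 | 1 | 1 | 2

yes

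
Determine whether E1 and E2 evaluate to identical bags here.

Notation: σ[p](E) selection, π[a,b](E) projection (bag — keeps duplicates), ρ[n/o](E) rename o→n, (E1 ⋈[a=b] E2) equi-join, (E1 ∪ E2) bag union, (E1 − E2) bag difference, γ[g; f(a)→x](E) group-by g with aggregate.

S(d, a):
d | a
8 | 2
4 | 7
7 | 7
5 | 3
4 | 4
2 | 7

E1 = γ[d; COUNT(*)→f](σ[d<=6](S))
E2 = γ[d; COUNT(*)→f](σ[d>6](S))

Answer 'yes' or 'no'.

E1 row counts bottom-up:
  S → 6
  σ[d<=6](S) → 4
  γ[d; COUNT(*)→f](σ[d<=6](S)) → 3
E2 row counts bottom-up:
  S → 6
  σ[d>6](S) → 2
  γ[d; COUNT(*)→f](σ[d>6](S)) → 2

E1 result:
d | f
2 | 1
4 | 2
5 | 1
E2 result:
d | f
7 | 1
8 | 1
Witness: (7, 1) appears 0× in E1 but 1× in E2.

no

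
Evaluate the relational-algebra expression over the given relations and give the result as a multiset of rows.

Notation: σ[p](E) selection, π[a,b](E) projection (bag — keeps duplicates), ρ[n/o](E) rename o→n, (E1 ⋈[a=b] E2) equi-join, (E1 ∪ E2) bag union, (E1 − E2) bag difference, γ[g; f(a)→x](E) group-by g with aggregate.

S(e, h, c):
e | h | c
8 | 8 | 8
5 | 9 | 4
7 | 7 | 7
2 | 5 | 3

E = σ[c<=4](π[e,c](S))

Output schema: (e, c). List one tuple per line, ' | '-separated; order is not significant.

Stepwise |·|:
  S → 4
  π[e,c](S) → 4
  σ[c<=4](π[e,c](S)) → 2

== RESULT ==
e | c
2 | 3
5 | 4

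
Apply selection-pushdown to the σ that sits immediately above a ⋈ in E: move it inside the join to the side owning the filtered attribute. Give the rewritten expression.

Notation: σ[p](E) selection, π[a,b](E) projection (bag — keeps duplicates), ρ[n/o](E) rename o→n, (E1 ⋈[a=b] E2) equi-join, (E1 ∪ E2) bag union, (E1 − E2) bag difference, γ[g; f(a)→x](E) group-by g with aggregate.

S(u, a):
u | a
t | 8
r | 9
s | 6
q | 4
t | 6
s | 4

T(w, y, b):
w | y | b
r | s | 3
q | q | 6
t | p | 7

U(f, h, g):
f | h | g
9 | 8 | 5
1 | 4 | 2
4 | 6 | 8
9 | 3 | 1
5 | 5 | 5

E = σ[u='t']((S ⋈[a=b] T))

σ filters on u, owned by the left side.
E' = (σ[u='t'](S) ⋈[a=b] T)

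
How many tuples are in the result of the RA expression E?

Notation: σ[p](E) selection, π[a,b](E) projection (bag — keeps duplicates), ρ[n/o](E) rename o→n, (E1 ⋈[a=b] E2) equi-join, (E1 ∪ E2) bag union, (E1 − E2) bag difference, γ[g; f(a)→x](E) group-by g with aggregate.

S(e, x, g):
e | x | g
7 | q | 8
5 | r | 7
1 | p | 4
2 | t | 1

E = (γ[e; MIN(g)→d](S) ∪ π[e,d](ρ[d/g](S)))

Subexpression sizes:
  S → 4
  γ[e; MIN(g)→d](S) → 4
  S → 4
  ρ[d/g](S) → 4
  π[e,d](ρ[d/g](S)) → 4
  (γ[e; MIN(g)→d](S) ∪ π[e,d](ρ[d/g](S))) → 8

|E| = 8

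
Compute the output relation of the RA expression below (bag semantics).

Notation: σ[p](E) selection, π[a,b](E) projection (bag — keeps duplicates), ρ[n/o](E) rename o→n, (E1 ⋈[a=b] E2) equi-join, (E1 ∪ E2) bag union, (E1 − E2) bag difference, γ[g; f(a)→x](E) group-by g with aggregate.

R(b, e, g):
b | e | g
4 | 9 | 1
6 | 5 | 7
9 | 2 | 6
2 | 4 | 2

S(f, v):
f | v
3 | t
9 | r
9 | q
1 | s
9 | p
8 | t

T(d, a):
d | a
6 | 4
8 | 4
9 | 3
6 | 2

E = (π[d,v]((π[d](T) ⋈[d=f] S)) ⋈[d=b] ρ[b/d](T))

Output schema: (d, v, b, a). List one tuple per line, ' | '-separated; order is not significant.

Stepwise |·|:
  T → 4
  π[d](T) → 4
  S → 6
  (π[d](T) ⋈[d=f] S) → 4
  π[d,v]((π[d](T) ⋈[d=f] S)) → 4
  T → 4
  ρ[b/d](T) → 4
  (π[d,v]((π[d](T) ⋈[d=f] S)) ⋈[d=b] ρ[b/d](T)) → 4

== RESULT ==
d | v | b | a
8 | t | 8 | 4
9 | p | 9 | 3
9 | q | 9 | 3
9 | r | 9 | 3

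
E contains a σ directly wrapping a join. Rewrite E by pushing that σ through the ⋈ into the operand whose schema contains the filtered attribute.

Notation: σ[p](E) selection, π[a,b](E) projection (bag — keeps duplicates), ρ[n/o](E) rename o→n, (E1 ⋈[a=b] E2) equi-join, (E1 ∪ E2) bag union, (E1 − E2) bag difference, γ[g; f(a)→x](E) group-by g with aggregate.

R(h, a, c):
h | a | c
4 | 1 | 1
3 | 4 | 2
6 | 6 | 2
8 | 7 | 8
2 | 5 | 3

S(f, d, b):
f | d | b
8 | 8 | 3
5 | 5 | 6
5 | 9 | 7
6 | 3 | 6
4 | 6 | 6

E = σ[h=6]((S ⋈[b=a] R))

σ filters on h, owned by the right side.
E' = (S ⋈[b=a] σ[h=6](R))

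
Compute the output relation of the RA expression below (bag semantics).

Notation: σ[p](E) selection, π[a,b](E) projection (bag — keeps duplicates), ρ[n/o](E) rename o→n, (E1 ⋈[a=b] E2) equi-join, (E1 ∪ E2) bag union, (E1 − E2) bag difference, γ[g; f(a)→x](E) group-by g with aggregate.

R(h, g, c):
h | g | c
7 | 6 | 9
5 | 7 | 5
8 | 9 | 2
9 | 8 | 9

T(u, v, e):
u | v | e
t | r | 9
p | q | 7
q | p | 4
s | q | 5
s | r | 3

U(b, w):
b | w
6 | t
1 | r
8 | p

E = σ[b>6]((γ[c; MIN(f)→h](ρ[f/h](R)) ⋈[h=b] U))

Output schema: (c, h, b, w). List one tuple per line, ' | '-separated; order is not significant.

Per-node cardinality:
  R → 4
  ρ[f/h](R) → 4
  γ[c; MIN(f)→h](ρ[f/h](R)) → 3
  U → 3
  (γ[c; MIN(f)→h](ρ[f/h](R)) ⋈[h=b] U) → 1
  σ[b>6]((γ[c; MIN(f)→h](ρ[f/h](R)) ⋈[h=b] U)) → 1

== RESULT ==
c | h | b | w
2 | 8 | 8 | p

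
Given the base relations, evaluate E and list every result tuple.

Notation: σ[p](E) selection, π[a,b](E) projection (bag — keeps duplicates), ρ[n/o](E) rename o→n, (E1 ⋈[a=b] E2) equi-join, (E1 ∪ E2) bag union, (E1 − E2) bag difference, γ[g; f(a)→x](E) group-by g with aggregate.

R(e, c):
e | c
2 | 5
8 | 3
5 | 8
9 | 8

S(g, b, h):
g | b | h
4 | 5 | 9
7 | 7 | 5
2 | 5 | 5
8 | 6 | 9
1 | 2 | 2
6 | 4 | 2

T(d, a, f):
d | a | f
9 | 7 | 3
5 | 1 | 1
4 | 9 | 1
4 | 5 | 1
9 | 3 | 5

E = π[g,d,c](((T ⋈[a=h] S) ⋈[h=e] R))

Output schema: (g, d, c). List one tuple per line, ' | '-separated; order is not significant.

Per-node cardinality:
  T → 5
  S → 6
  (T ⋈[a=h] S) → 4
  R → 4
  ((T ⋈[a=h] S) ⋈[h=e] R) → 4
  π[g,d,c](((T ⋈[a=h] S) ⋈[h=e] R)) → 4

== RESULT ==
g | d | c
2 | 4 | 8
4 | 4 | 8
7 | 4 | 8
8 | 4 | 8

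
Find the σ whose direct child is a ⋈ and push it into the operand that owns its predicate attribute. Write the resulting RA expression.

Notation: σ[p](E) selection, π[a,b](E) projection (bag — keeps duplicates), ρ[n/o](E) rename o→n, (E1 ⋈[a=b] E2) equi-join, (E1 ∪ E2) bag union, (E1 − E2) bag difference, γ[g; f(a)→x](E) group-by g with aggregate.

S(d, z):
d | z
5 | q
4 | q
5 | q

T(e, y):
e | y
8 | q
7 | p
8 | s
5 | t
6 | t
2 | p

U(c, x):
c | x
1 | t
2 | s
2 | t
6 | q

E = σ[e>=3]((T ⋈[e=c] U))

σ filters on e, owned by the left side.
E' = (σ[e>=3](T) ⋈[e=c] U)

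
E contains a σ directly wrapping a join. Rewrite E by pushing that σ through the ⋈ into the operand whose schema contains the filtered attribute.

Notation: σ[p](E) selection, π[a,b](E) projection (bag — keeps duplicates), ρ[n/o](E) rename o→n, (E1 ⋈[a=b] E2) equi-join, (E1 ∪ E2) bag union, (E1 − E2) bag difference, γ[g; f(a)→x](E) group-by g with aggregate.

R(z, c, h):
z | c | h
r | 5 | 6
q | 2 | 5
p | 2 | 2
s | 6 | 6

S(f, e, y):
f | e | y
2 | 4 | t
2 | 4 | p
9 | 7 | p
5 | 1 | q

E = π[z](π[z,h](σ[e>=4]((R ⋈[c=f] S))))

σ filters on e, owned by the right side.
E' = π[z](π[z,h]((R ⋈[c=f] σ[e>=4](S))))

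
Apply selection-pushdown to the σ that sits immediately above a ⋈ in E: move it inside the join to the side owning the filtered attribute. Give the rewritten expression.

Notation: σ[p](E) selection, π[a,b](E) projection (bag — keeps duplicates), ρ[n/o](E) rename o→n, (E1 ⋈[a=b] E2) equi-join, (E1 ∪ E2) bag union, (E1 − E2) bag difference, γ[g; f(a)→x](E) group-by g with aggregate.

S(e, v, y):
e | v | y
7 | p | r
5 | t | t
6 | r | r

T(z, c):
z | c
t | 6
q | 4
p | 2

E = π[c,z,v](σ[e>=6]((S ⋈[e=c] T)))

σ filters on e, owned by the left side.
E' = π[c,z,v]((σ[e>=6](S) ⋈[e=c] T))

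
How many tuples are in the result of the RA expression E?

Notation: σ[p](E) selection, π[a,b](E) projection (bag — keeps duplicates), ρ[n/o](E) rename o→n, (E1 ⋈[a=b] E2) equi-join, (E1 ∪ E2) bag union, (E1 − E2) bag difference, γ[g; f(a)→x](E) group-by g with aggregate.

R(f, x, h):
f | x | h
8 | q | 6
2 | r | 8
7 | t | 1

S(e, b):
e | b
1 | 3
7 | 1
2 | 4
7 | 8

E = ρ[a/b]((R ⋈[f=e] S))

Row counts bottom-up:
  R → 3
  S → 4
  (R ⋈[f=e] S) → 3
  ρ[a/b]((R ⋈[f=e] S)) → 3

|E| = 3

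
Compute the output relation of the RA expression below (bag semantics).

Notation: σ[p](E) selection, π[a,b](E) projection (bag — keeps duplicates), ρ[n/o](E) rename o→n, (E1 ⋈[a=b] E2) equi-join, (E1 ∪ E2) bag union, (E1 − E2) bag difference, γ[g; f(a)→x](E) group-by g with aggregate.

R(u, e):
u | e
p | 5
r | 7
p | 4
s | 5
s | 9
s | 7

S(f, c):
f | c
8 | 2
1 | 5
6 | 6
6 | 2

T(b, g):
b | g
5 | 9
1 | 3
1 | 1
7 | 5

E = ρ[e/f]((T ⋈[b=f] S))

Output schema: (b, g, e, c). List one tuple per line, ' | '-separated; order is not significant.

Subexpression sizes:
  T → 4
  S → 4
  (T ⋈[b=f] S) → 2
  ρ[e/f]((T ⋈[b=f] S)) → 2

== RESULT ==
b | g | e | c
1 | 1 | 1 | 5
1 | 3 | 1 | 5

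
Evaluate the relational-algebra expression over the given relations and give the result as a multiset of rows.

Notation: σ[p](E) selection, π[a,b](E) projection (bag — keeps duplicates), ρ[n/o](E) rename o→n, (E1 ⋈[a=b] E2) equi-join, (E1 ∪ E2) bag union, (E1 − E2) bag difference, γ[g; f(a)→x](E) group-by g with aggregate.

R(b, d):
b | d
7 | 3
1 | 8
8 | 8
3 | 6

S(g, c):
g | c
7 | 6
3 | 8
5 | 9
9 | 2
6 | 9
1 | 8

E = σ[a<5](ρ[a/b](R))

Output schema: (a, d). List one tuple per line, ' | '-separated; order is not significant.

Row counts bottom-up:
  R → 4
  ρ[a/b](R) → 4
  σ[a<5](ρ[a/b](R)) → 2

== RESULT ==
a | d
1 | 8
3 | 6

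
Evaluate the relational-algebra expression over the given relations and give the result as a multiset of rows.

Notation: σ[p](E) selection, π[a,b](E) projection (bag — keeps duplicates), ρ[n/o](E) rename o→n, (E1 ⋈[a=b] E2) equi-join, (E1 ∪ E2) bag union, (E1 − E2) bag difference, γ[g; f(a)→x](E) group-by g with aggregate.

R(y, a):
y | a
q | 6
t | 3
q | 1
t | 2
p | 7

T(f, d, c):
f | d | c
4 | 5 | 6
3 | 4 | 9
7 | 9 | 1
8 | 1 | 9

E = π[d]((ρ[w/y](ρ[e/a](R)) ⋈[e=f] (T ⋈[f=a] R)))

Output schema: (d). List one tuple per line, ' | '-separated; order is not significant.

Subexpression sizes:
  R → 5
  ρ[e/a](R) → 5
  ρ[w/y](ρ[e/a](R)) → 5
  T → 4
  R → 5
  (T ⋈[f=a] R) → 2
  (ρ[w/y](ρ[e/a](R)) ⋈[e=f] (T ⋈[f=a] R)) → 2
  π[d]((ρ[w/y](ρ[e/a](R)) ⋈[e=f] (T ⋈[f=a] R))) → 2

== RESULT ==
d
4
9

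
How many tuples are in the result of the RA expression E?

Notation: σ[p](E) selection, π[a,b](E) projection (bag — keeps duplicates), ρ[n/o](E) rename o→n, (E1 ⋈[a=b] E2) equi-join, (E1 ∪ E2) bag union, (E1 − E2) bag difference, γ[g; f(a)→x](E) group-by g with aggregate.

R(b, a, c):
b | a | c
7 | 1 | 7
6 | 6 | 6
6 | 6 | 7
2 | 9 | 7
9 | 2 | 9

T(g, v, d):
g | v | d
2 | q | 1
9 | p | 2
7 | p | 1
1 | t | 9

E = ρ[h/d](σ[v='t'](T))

Per-node cardinality:
  T → 4
  σ[v='t'](T) → 1
  ρ[h/d](σ[v='t'](T)) → 1

|E| = 1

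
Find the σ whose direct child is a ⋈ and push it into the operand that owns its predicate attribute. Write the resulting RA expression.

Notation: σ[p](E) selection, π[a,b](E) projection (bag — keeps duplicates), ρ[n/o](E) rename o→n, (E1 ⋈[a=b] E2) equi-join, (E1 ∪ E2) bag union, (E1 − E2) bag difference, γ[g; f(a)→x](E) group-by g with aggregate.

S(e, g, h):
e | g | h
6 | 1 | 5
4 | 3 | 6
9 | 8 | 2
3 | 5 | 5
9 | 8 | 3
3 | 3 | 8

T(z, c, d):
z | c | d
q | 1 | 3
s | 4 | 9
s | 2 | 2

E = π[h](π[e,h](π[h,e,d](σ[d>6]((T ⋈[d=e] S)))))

σ filters on d, owned by the left side.
E' = π[h](π[e,h](π[h,e,d]((σ[d>6](T) ⋈[d=e] S))))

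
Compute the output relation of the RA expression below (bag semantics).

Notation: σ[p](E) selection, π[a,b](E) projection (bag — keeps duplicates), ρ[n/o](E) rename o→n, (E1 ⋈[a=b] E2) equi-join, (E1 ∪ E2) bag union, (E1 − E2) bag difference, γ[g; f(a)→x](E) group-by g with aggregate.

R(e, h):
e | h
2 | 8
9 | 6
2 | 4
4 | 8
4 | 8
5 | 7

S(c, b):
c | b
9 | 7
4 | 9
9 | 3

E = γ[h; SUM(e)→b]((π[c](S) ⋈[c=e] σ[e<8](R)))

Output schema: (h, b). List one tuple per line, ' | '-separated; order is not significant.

Per-node cardinality:
  S → 3
  π[c](S) → 3
  R → 6
  σ[e<8](R) → 5
  (π[c](S) ⋈[c=e] σ[e<8](R)) → 2
  γ[h; SUM(e)→b]((π[c](S) ⋈[c=e] σ[e<8](R))) → 1

== RESULT ==
h | b
8 | 8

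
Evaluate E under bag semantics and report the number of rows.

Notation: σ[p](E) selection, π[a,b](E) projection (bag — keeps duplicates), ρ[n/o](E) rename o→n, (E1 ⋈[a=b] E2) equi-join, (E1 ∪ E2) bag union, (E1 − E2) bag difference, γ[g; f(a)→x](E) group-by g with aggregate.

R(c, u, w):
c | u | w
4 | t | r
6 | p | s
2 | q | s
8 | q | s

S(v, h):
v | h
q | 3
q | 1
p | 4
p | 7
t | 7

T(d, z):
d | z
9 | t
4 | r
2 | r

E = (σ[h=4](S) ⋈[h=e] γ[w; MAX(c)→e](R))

Subexpression sizes:
  S → 5
  σ[h=4](S) → 1
  R → 4
  γ[w; MAX(c)→e](R) → 2
  (σ[h=4](S) ⋈[h=e] γ[w; MAX(c)→e](R)) → 1

|E| = 1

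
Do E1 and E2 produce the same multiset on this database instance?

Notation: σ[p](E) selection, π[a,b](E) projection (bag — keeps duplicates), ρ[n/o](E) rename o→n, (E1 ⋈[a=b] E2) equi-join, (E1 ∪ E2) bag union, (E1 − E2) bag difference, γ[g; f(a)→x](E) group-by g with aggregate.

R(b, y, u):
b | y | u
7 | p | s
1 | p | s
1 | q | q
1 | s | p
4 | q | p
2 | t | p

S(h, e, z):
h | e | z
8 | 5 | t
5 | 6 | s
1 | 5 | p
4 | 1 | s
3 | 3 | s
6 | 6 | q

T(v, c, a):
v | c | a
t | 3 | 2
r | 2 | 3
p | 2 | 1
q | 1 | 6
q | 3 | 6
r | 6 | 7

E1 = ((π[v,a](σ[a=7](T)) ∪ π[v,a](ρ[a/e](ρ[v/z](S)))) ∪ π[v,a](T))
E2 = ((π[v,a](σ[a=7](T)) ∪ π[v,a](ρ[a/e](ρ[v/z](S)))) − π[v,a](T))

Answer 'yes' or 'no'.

E1 stepwise |·|:
  T → 6
  σ[a=7](T) → 1
  π[v,a](σ[a=7](T)) → 1
  S → 6
  ρ[v/z](S) → 6
  ρ[a/e](ρ[v/z](S)) → 6
  π[v,a](ρ[a/e](ρ[v/z](S))) → 6
  (π[v,a](σ[a=7](T)) ∪ π[v,a](ρ[a/e](ρ[v/z](S)))) → 7
  T → 6
  π[v,a](T) → 6
  ((π[v,a](σ[a=7](T)) ∪ π[v,a](ρ[a/e](ρ[v/z](S)))) ∪ π[v,a](T)) → 13
E2 stepwise |·|:
  T → 6
  σ[a=7](T) → 1
  π[v,a](σ[a=7](T)) → 1
  S → 6
  ρ[v/z](S) → 6
  ρ[a/e](ρ[v/z](S)) → 6
  π[v,a](ρ[a/e](ρ[v/z](S))) → 6
  (π[v,a](σ[a=7](T)) ∪ π[v,a](ρ[a/e](ρ[v/z](S)))) → 7
  T → 6
  π[v,a](T) → 6
  ((π[v,a](σ[a=7](T)) ∪ π[v,a](ρ[a/e](ρ[v/z](S)))) − π[v,a](T)) → 5

E1 result:
v | a
p | 1
p | 5
q | 6
q | 6
q | 6
r | 3
r | 7
r | 7
s | 1
s | 3
s | 6
t | 2
t | 5
E2 result:
v | a
p | 5
s | 1
s | 3
s | 6
t | 5
Witness: ('r', 7) appears 2× in E1 but 0× in E2.

no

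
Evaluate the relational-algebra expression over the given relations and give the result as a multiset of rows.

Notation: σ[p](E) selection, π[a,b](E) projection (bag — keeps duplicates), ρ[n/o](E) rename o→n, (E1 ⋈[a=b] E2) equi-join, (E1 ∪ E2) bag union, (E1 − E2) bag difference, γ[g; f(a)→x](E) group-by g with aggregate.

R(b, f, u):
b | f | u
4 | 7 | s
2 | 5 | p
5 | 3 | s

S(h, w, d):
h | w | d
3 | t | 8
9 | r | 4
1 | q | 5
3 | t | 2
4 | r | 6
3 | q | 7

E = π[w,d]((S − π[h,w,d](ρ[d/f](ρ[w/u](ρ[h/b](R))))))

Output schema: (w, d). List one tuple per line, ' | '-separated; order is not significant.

Per-node cardinality:
  S → 6
  R → 3
  ρ[h/b](R) → 3
  ρ[w/u](ρ[h/b](R)) → 3
  ρ[d/f](ρ[w/u](ρ[h/b](R))) → 3
  π[h,w,d](ρ[d/f](ρ[w/u](ρ[h/b](R)))) → 3
  (S − π[h,w,d](ρ[d/f](ρ[w/u](ρ[h/b](R))))) → 6
  π[w,d]((S − π[h,w,d](ρ[d/f](ρ[w/u](ρ[h/b](R)))))) → 6

== RESULT ==
w | d
q | 5
q | 7
r | 4
r | 6
t | 2
t | 8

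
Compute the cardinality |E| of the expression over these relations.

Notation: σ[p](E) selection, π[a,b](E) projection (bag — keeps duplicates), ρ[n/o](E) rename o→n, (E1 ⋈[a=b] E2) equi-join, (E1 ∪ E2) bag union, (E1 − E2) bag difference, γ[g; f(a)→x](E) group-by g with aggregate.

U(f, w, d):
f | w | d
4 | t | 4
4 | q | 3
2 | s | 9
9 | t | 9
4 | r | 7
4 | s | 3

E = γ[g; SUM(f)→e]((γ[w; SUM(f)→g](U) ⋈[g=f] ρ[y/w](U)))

Stepwise |·|:
  U → 6
  γ[w; SUM(f)→g](U) → 4
  U → 6
  ρ[y/w](U) → 6
  (γ[w; SUM(f)→g](U) ⋈[g=f] ρ[y/w](U)) → 8
  γ[g; SUM(f)→e]((γ[w; SUM(f)→g](U) ⋈[g=f] ρ[y/w](U))) → 1

|E| = 1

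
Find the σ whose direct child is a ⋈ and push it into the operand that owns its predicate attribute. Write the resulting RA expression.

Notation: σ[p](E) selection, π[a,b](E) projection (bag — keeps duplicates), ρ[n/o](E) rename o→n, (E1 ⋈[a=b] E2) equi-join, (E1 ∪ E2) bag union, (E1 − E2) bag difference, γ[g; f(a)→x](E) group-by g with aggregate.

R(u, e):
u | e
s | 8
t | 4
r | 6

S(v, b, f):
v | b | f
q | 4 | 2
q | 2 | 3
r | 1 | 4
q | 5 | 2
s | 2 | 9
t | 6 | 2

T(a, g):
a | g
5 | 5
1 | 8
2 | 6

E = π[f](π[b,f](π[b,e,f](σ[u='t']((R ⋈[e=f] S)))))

σ filters on u, owned by the left side.
E' = π[f](π[b,f](π[b,e,f]((σ[u='t'](R) ⋈[e=f] S))))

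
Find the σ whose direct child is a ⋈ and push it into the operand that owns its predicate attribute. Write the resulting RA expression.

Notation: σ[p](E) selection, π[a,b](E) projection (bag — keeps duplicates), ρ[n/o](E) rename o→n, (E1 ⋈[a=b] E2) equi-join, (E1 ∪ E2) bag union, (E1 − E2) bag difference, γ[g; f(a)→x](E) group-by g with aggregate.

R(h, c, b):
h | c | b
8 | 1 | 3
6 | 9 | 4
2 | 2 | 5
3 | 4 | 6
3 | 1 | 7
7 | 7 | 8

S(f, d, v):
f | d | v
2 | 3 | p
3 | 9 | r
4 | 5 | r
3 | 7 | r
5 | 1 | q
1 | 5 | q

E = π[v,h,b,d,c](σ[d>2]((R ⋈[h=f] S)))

σ filters on d, owned by the right side.
E' = π[v,h,b,d,c]((R ⋈[h=f] σ[d>2](S)))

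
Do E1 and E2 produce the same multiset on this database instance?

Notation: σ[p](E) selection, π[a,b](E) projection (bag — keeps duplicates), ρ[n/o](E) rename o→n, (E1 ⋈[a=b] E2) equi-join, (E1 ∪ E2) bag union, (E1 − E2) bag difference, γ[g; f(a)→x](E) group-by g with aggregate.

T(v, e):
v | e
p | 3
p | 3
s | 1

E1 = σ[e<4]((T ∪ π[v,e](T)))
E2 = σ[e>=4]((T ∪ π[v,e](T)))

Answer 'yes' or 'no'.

E1 stepwise |·|:
  T → 3
  T → 3
  π[v,e](T) → 3
  (T ∪ π[v,e](T)) → 6
  σ[e<4]((T ∪ π[v,e](T))) → 6
E2 stepwise |·|:
  T → 3
  T → 3
  π[v,e](T) → 3
  (T ∪ π[v,e](T)) → 6
  σ[e>=4]((T ∪ π[v,e](T))) → 0

E1 result:
v | e
p | 3
p | 3
p | 3
p | 3
s | 1
s | 1
E2 result:
v | e
(0 rows)
Witness: ('s', 1) appears 2× in E1 but 0× in E2.

no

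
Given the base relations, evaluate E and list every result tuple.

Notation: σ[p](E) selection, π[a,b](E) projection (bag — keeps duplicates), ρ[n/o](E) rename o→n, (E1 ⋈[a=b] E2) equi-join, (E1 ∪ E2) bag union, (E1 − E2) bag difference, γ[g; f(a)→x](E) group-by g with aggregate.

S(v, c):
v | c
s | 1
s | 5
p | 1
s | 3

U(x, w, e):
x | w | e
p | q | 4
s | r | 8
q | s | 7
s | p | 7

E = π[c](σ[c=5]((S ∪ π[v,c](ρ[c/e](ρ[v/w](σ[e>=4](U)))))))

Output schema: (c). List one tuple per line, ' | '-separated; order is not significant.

Per-node cardinality:
  S → 4
  U → 4
  σ[e>=4](U) → 4
  ρ[v/w](σ[e>=4](U)) → 4
  ρ[c/e](ρ[v/w](σ[e>=4](U))) → 4
  π[v,c](ρ[c/e](ρ[v/w](σ[e>=4](U)))) → 4
  (S ∪ π[v,c](ρ[c/e](ρ[v/w](σ[e>=4](U))))) → 8
  σ[c=5]((S ∪ π[v,c](ρ[c/e](ρ[v/w](σ[e>=4](U)))))) → 1
  π[c](σ[c=5]((S ∪ π[v,c](ρ[c/e](ρ[v/w](σ[e>=4](U))))))) → 1

== RESULT ==
c
5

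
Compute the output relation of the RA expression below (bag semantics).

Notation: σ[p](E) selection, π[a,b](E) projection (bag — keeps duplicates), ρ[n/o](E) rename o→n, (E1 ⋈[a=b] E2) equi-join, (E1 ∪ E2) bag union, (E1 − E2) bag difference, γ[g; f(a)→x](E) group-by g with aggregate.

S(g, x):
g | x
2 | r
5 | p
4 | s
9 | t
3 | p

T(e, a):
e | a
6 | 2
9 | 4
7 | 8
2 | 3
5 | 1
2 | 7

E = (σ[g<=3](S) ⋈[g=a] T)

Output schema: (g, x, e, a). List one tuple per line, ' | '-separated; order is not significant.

Subexpression sizes:
  S → 5
  σ[g<=3](S) → 2
  T → 6
  (σ[g<=3](S) ⋈[g=a] T) → 2

== RESULT ==
g | x | e | a
2 | r | 6 | 2
3 | p | 2 | 3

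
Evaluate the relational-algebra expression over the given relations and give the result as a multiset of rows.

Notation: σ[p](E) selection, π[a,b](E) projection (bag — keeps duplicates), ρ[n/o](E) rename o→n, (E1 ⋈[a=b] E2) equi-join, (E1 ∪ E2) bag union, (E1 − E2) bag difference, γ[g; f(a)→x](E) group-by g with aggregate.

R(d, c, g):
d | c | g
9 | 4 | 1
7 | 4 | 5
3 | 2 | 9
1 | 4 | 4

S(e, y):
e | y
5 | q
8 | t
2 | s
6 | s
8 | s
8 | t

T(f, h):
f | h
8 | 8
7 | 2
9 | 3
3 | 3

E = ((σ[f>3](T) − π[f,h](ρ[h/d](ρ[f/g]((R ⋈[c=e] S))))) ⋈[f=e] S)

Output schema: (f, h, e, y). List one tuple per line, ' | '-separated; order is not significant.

Subexpression sizes:
  T → 4
  σ[f>3](T) → 3
  R → 4
  S → 6
  (R ⋈[c=e] S) → 1
  ρ[f/g]((R ⋈[c=e] S)) → 1
  ρ[h/d](ρ[f/g]((R ⋈[c=e] S))) → 1
  π[f,h](ρ[h/d](ρ[f/g]((R ⋈[c=e] S)))) → 1
  (σ[f>3](T) − π[f,h](ρ[h/d](ρ[f/g]((R ⋈[c=e] S))))) → 2
  S → 6
  ((σ[f>3](T) − π[f,h](ρ[h/d](ρ[f/g]((R ⋈[c=e] S))))) ⋈[f=e] S) → 3

== RESULT ==
f | h | e | y
8 | 8 | 8 | s
8 | 8 | 8 | t
8 | 8 | 8 | t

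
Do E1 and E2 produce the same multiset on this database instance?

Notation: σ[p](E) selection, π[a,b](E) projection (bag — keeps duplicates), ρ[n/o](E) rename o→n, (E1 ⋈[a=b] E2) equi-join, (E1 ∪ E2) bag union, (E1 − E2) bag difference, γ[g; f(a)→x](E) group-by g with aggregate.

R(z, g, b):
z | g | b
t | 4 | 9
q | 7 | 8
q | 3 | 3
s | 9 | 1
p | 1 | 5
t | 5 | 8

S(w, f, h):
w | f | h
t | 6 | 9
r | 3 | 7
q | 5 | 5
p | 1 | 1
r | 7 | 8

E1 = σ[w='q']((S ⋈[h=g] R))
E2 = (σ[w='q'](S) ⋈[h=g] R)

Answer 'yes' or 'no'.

E1 subexpression sizes:
  S → 5
  R → 6
  (S ⋈[h=g] R) → 4
  σ[w='q']((S ⋈[h=g] R)) → 1
E2 subexpression sizes:
  S → 5
  σ[w='q'](S) → 1
  R → 6
  (σ[w='q'](S) ⋈[h=g] R) → 1

E1 and E2 produce the same multiset:
w | f | h | z | g | b
q | 5 | 5 | t | 5 | 8

yes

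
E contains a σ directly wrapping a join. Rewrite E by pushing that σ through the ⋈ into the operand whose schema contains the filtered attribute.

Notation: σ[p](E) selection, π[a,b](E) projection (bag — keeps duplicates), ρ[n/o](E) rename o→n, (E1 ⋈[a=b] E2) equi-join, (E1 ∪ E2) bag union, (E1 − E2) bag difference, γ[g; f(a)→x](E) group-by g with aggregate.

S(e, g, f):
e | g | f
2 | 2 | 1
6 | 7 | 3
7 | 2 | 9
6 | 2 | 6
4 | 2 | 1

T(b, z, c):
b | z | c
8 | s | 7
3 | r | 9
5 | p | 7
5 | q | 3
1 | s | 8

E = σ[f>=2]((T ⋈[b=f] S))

σ filters on f, owned by the right side.
E' = (T ⋈[b=f] σ[f>=2](S))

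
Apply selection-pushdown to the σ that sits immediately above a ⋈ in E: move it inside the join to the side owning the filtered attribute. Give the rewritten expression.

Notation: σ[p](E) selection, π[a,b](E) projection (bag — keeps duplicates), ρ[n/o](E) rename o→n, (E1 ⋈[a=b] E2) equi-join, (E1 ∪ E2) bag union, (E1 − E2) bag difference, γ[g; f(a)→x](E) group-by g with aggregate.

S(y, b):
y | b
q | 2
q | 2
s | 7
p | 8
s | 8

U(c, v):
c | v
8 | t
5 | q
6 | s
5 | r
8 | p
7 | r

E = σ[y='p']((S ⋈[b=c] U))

σ filters on y, owned by the left side.
E' = (σ[y='p'](S) ⋈[b=c] U)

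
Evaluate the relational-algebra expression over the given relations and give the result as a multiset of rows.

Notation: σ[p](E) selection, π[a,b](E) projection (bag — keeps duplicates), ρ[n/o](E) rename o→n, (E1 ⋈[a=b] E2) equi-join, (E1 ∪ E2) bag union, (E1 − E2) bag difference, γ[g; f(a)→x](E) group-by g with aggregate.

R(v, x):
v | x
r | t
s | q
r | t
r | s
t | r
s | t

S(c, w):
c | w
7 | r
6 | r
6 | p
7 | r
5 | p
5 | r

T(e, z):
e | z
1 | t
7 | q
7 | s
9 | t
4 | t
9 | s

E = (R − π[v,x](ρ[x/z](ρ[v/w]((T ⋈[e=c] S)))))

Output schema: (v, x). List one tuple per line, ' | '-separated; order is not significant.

Per-node cardinality:
  R → 6
  T → 6
  S → 6
  (T ⋈[e=c] S) → 4
  ρ[v/w]((T ⋈[e=c] S)) → 4
  ρ[x/z](ρ[v/w]((T ⋈[e=c] S))) → 4
  π[v,x](ρ[x/z](ρ[v/w]((T ⋈[e=c] S)))) → 4
  (R − π[v,x](ρ[x/z](ρ[v/w]((T ⋈[e=c] S))))) → 5

== RESULT ==
v | x
r | t
r | t
s | q
s | t
t | r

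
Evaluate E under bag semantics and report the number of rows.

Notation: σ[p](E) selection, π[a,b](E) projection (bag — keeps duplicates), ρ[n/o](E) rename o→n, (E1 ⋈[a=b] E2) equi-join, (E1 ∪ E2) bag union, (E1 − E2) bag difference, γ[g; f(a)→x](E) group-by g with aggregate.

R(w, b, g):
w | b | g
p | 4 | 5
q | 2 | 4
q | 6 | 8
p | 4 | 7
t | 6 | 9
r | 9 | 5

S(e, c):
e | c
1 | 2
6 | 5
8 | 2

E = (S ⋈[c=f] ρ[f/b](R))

Row counts bottom-up:
  S → 3
  R → 6
  ρ[f/b](R) → 6
  (S ⋈[c=f] ρ[f/b](R)) → 2

|E| = 2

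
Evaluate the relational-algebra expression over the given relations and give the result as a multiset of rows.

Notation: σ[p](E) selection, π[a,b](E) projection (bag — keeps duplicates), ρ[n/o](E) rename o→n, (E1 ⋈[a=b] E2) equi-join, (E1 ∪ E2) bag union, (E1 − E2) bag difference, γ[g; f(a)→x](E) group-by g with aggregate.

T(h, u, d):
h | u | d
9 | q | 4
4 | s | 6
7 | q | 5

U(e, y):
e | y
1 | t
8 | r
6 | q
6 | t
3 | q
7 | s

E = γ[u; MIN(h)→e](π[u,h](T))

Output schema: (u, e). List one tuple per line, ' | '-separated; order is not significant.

Per-node cardinality:
  T → 3
  π[u,h](T) → 3
  γ[u; MIN(h)→e](π[u,h](T)) → 2

== RESULT ==
u | e
q | 7
s | 4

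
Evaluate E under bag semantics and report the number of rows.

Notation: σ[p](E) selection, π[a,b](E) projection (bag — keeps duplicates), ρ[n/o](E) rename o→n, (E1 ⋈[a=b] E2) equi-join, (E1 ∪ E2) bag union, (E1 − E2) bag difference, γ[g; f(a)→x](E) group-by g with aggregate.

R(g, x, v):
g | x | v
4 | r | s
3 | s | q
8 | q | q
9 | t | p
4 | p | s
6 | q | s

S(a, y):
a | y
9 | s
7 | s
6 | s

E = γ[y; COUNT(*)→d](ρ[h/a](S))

Stepwise |·|:
  S → 3
  ρ[h/a](S) → 3
  γ[y; COUNT(*)→d](ρ[h/a](S)) → 1

|E| = 1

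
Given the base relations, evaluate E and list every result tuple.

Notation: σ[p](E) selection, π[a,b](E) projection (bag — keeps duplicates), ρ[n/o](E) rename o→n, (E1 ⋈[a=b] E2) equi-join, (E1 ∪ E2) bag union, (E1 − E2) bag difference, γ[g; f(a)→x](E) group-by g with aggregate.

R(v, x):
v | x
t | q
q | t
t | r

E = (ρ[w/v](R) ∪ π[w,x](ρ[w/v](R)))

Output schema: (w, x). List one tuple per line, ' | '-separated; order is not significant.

Row counts bottom-up:
  R → 3
  ρ[w/v](R) → 3
  R → 3
  ρ[w/v](R) → 3
  π[w,x](ρ[w/v](R)) → 3
  (ρ[w/v](R) ∪ π[w,x](ρ[w/v](R))) → 6

== RESULT ==
w | x
q | t
q | t
t | q
t | q
t | r
t | r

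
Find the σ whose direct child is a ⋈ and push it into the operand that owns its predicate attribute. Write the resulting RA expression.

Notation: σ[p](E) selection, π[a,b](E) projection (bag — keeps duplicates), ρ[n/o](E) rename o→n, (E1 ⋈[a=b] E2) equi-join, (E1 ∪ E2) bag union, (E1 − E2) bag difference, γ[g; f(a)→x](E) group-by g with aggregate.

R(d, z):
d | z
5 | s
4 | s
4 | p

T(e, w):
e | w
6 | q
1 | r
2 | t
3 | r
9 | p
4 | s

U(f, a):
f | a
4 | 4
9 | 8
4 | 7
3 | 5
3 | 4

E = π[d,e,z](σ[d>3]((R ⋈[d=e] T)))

σ filters on d, owned by the left side.
E' = π[d,e,z]((σ[d>3](R) ⋈[d=e] T))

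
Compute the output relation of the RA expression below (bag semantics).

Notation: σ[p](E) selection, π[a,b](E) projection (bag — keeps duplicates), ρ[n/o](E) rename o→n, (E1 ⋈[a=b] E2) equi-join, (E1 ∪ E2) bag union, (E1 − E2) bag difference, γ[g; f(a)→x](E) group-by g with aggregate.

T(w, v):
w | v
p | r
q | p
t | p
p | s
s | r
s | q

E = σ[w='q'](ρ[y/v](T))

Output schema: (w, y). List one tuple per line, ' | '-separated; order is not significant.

Subexpression sizes:
  T → 6
  ρ[y/v](T) → 6
  σ[w='q'](ρ[y/v](T)) → 1

== RESULT ==
w | y
q | p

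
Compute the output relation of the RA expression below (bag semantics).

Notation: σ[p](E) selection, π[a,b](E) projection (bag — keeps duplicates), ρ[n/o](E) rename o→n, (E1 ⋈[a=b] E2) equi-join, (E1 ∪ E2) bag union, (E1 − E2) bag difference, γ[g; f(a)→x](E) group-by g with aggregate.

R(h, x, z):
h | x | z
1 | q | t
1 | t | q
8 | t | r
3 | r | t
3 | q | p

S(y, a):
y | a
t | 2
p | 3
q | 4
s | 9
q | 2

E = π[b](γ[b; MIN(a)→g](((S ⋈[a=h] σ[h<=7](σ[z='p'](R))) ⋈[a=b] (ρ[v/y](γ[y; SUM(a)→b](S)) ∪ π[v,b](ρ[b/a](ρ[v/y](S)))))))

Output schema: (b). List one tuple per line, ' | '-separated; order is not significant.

Subexpression sizes:
  S → 5
  R → 5
  σ[z='p'](R) → 1
  σ[h<=7](σ[z='p'](R)) → 1
  (S ⋈[a=h] σ[h<=7](σ[z='p'](R))) → 1
  S → 5
  γ[y; SUM(a)→b](S) → 4
  ρ[v/y](γ[y; SUM(a)→b](S)) → 4
  S → 5
  ρ[v/y](S) → 5
  ρ[b/a](ρ[v/y](S)) → 5
  π[v,b](ρ[b/a](ρ[v/y](S))) → 5
  (ρ[v/y](γ[y; SUM(a)→b](S)) ∪ π[v,b](ρ[b/a](ρ[v/y](S)))) → 9
  ((S ⋈[a=h] σ[h<=7](σ[z='p'](R))) ⋈[a=b] (ρ[v/y](γ[y; SUM(a)→b](S)) ∪ π[v,b](ρ[b/a](ρ[v/y](S))))) → 2
  γ[b; MIN(a)→g](((S ⋈[a=h] σ[h<=7](σ[z='p'](R))) ⋈[a=b] (ρ[v/y](γ[y; SUM(a)→b](S)) ∪ π[v,b](ρ[b/a](ρ[v/y](S)))))) → 1
  π[b](γ[b; MIN(a)→g](((S ⋈[a=h] σ[h<=7](σ[z='p'](R))) ⋈[a=b] (ρ[v/y](γ[y; SUM(a)→b](S)) ∪ π[v,b](ρ[b/a](ρ[v/y](S))))))) → 1

== RESULT ==
b
3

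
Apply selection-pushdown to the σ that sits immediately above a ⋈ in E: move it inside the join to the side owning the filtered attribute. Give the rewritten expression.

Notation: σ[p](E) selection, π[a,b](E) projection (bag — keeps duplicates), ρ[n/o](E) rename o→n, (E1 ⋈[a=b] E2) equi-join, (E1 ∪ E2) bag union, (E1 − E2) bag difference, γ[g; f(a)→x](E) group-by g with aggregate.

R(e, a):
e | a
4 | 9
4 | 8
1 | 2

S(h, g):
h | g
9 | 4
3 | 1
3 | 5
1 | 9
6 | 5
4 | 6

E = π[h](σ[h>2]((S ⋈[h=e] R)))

σ filters on h, owned by the left side.
E' = π[h]((σ[h>2](S) ⋈[h=e] R))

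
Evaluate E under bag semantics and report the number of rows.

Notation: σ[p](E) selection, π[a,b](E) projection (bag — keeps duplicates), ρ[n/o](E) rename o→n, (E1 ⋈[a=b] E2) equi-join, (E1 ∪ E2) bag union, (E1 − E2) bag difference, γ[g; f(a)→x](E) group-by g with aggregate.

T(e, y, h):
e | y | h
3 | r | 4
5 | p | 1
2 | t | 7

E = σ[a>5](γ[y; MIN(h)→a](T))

Stepwise |·|:
  T → 3
  γ[y; MIN(h)→a](T) → 3
  σ[a>5](γ[y; MIN(h)→a](T)) → 1

|E| = 1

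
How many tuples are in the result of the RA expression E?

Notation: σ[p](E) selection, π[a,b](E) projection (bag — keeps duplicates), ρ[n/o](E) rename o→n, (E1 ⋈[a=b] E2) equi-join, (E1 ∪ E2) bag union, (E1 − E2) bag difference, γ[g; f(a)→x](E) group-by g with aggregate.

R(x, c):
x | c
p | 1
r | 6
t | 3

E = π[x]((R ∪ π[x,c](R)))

Stepwise |·|:
  R → 3
  R → 3
  π[x,c](R) → 3
  (R ∪ π[x,c](R)) → 6
  π[x]((R ∪ π[x,c](R))) → 6

|E| = 6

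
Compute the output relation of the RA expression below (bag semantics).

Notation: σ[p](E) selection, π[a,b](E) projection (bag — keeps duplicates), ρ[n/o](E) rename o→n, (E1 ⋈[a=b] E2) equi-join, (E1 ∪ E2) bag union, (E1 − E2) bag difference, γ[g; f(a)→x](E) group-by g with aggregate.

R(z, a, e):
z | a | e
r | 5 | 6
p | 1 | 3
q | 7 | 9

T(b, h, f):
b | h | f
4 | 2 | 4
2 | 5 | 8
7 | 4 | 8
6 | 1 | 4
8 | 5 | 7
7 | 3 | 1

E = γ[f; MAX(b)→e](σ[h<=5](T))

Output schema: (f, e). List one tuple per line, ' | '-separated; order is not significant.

Row counts bottom-up:
  T → 6
  σ[h<=5](T) → 6
  γ[f; MAX(b)→e](σ[h<=5](T)) → 4

== RESULT ==
f | e
1 | 7
4 | 6
7 | 8
8 | 7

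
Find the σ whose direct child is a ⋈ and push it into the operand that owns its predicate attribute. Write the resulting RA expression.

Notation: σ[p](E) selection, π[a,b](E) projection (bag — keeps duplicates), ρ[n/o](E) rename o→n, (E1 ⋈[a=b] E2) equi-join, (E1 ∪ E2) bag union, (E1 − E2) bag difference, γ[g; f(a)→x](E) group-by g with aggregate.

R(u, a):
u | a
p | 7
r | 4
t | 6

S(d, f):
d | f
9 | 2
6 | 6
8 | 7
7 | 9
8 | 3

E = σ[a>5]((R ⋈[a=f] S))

σ filters on a, owned by the left side.
E' = (σ[a>5](R) ⋈[a=f] S)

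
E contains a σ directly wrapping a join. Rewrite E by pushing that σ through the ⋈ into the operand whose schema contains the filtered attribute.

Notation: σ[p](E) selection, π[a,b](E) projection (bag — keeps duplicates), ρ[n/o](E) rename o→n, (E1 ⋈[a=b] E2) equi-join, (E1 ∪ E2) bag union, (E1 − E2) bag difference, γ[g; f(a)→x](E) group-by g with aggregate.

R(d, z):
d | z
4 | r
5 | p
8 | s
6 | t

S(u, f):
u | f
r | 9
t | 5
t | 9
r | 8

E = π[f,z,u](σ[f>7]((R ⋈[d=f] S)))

σ filters on f, owned by the right side.
E' = π[f,z,u]((R ⋈[d=f] σ[f>7](S)))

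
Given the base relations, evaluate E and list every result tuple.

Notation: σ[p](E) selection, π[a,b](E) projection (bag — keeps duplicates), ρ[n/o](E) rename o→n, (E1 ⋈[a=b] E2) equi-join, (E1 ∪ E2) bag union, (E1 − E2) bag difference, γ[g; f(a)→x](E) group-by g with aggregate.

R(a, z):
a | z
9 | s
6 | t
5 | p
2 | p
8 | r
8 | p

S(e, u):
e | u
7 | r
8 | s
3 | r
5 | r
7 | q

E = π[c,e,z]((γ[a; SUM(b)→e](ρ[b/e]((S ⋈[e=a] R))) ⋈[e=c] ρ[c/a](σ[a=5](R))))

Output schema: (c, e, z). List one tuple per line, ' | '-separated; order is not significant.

Row counts bottom-up:
  S → 5
  R → 6
  (S ⋈[e=a] R) → 3
  ρ[b/e]((S ⋈[e=a] R)) → 3
  γ[a; SUM(b)→e](ρ[b/e]((S ⋈[e=a] R))) → 2
  R → 6
  σ[a=5](R) → 1
  ρ[c/a](σ[a=5](R)) → 1
  (γ[a; SUM(b)→e](ρ[b/e]((S ⋈[e=a] R))) ⋈[e=c] ρ[c/a](σ[a=5](R))) → 1
  π[c,e,z]((γ[a; SUM(b)→e](ρ[b/e]((S ⋈[e=a] R))) ⋈[e=c] ρ[c/a](σ[a=5](R)))) → 1

== RESULT ==
c | e | z
5 | 5 | p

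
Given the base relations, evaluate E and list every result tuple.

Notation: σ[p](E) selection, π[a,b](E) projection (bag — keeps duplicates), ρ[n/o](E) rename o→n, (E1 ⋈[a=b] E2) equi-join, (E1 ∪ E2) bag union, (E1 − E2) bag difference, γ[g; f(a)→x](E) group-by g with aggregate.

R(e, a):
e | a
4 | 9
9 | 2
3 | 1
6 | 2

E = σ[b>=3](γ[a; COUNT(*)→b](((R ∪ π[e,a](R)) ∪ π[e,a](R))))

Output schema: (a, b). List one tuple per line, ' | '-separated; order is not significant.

Subexpression sizes:
  R → 4
  R → 4
  π[e,a](R) → 4
  (R ∪ π[e,a](R)) → 8
  R → 4
  π[e,a](R) → 4
  ((R ∪ π[e,a](R)) ∪ π[e,a](R)) → 12
  γ[a; COUNT(*)→b](((R ∪ π[e,a](R)) ∪ π[e,a](R))) → 3
  σ[b>=3](γ[a; COUNT(*)→b](((R ∪ π[e,a](R)) ∪ π[e,a](R)))) → 3

== RESULT ==
a | b
1 | 3
2 | 6
9 | 3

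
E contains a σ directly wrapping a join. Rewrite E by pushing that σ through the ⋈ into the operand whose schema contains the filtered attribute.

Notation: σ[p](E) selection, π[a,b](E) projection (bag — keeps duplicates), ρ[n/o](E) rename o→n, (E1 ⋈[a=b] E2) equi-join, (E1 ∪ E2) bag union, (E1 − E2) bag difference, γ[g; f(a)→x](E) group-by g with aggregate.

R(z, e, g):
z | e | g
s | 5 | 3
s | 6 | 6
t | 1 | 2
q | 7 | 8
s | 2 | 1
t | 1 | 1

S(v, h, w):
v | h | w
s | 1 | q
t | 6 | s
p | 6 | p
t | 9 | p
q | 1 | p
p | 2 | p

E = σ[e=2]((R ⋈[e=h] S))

σ filters on e, owned by the left side.
E' = (σ[e=2](R) ⋈[e=h] S)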